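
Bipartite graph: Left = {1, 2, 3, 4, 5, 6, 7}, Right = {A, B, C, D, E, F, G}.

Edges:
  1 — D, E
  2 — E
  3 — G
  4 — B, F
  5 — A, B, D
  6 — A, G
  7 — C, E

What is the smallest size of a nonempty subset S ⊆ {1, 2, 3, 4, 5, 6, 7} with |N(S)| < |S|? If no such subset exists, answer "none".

none

A matching saturating every left vertex exists, for instance 1→D, 2→E, 3→G, 4→F, 5→B, 6→A, 7→C.
By Hall's marriage theorem, this means |N(S)| ≥ |S| for every subset S, so no violating subset exists.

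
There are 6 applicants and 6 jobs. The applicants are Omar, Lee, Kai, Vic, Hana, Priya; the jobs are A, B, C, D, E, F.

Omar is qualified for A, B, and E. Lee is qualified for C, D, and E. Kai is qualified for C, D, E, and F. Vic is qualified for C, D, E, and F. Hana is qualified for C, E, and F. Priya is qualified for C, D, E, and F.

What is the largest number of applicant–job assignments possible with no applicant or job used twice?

5

A valid assignment of size 5: Omar–B, Lee–D, Kai–F, Vic–C, Hana–E.
The set {Lee, Kai, Vic, Hana, Priya} has only 4 neighbours ({C, D, E, F}), so by Hall's theorem at most 5 of the 6 applicants can be matched.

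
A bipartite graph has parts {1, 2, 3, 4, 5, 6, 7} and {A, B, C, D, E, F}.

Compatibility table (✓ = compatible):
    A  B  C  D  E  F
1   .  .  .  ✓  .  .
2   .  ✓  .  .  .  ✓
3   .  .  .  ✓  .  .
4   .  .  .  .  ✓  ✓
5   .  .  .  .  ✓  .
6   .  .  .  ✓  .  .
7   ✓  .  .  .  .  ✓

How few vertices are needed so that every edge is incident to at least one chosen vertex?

5

{2, 4, 5, 7, D} is a vertex cover of size 5: every edge has an endpoint in this set.
No smaller cover exists because 1–D, 2–B, 4–F, 5–E, 7–A is a matching of size 5, and a cover must include an endpoint of each of these disjoint edges (König's theorem).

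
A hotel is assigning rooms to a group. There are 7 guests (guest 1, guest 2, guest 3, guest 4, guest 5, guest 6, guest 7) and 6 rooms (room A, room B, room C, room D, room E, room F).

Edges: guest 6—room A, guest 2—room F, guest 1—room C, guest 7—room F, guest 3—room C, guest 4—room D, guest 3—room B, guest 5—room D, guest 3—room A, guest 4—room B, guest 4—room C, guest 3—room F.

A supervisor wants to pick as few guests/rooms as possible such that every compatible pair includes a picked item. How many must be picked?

A maximum matching has 5 edges (e.g. guest 1–room C, guest 2–room F, guest 3–room A, guest 4–room B, guest 5–room D).
By König's theorem the minimum vertex cover has the same size. One such cover is {room A, room B, room C, room D, room F}.

5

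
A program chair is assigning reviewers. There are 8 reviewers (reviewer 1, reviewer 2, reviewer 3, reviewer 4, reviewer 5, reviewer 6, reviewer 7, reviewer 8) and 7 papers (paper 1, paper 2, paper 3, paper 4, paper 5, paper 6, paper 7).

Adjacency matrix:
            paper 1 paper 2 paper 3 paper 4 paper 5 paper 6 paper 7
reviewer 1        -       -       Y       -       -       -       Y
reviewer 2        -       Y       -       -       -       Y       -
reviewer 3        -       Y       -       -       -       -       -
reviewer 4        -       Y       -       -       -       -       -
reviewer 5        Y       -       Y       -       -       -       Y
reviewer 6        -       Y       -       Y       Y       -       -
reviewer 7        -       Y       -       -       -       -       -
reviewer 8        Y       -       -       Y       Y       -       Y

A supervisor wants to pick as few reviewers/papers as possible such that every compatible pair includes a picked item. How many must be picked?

The 6 edges reviewer 1–paper 3, reviewer 2–paper 6, reviewer 3–paper 2, reviewer 5–paper 1, reviewer 6–paper 4, reviewer 8–paper 7 form a matching, so any vertex cover needs at least 6 vertices (one per matched edge).
Conversely {reviewer 1, reviewer 2, reviewer 5, reviewer 6, reviewer 8, paper 2} meets every edge and has exactly 6 vertices, so 6 is optimal.

6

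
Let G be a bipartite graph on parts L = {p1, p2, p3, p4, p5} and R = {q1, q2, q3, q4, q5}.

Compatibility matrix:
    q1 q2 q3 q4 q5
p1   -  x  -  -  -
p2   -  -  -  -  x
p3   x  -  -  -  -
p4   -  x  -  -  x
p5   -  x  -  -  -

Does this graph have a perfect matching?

The set {p1, p2, p4, p5} has only 2 neighbours ({q2, q5}), so by Hall's theorem at most 3 of the 5 left vertices can be matched.
Hence no matching covers every left vertex.

No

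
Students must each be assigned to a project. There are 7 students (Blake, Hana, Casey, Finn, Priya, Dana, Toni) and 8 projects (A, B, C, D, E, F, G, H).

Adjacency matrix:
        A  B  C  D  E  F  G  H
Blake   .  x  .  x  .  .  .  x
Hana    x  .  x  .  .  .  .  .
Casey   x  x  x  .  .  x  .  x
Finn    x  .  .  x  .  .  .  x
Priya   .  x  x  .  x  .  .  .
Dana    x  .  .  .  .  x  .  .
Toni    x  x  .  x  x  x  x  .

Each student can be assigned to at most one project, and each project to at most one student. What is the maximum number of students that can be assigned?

A valid assignment of size 7: Blake→D, Hana→C, Casey→A, Finn→H, Priya→B, Dana→F, Toni→G.
This saturates every student, so 7 is the maximum.

7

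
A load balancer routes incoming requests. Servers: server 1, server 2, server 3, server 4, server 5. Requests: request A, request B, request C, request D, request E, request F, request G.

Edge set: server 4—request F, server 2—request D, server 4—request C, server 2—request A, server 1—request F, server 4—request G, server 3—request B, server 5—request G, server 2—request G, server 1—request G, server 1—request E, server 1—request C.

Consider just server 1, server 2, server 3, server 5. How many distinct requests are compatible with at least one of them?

The union of neighbours of {server 1, server 2, server 3, server 5} is {request A, request B, request C, request D, request E, request F, request G}, which has 7 elements.
Since |N(S)| = 7 ≥ |S| = 4, Hall's condition holds for this subset.

7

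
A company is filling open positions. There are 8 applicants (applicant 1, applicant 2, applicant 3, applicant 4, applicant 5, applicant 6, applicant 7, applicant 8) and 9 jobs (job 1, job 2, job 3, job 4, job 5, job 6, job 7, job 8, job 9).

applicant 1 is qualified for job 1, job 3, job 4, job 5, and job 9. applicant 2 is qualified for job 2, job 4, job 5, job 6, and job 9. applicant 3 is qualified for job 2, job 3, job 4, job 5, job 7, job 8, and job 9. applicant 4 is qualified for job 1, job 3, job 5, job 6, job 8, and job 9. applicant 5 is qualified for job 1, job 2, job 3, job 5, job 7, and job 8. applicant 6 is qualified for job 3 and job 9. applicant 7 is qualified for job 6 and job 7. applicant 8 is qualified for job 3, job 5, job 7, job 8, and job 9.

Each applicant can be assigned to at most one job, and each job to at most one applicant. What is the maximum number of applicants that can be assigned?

8

One maximum matching: applicant 1→job 4, applicant 2→job 2, applicant 3→job 5, applicant 4→job 1, applicant 5→job 7, applicant 6→job 3, applicant 7→job 6, applicant 8→job 9.
This saturates every applicant, so 8 is the maximum.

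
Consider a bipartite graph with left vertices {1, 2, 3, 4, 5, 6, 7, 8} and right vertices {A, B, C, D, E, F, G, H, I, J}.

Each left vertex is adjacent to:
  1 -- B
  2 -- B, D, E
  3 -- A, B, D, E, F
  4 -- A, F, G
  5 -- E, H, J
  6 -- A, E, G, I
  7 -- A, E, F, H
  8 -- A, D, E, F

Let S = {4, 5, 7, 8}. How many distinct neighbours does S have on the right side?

The union of neighbours of {4, 5, 7, 8} is {A, D, E, F, G, H, J}, which has 7 elements.
Since |N(S)| = 7 ≥ |S| = 4, Hall's condition holds for this subset.

7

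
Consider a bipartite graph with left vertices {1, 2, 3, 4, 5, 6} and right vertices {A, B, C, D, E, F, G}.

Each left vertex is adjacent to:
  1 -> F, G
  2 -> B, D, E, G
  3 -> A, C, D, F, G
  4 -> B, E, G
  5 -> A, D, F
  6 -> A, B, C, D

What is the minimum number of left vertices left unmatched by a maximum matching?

0

For example, pair 1→G, 2→D, 3→A, 4→E, 5→F, 6→B.
This saturates every left vertex, so 6 is the maximum.
That matches 6 of the 6, leaving 0 unmatched; no matching can do better.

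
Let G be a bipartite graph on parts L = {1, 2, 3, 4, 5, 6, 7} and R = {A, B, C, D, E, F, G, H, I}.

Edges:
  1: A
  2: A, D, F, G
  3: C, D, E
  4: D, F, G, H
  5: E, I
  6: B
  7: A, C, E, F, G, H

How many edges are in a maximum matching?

For example, pair 1-A, 2-D, 3-C, 4-F, 5-E, 6-B, 7-G.
All 7 left vertices are matched, so no larger matching exists.

7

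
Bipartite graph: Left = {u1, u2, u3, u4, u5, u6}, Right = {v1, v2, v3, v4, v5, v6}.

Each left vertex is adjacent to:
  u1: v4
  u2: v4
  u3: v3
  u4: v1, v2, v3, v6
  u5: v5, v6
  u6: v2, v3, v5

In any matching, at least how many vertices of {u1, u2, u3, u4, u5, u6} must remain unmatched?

For example, pair u1–v4, u3–v3, u4–v1, u5–v6, u6–v2.
The set {u1, u2} has only 1 neighbour ({v4}), so by Hall's theorem at most 5 of the 6 left vertices can be matched.
That matches 5 of the 6, leaving 1 unmatched; no matching can do better.

1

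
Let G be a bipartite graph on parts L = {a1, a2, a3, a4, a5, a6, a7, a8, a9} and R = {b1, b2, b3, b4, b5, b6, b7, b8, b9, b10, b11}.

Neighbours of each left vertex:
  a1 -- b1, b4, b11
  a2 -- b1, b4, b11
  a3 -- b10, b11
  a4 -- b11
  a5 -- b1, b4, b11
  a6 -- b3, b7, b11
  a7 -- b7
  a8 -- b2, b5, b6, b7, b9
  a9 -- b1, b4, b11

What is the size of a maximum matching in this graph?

For example, pair a1-b4, a2-b1, a3-b10, a4-b11, a6-b3, a7-b7, a8-b5.
The set {a1, a2, a4, a5, a9} has only 3 neighbours ({b1, b11, b4}), so by Hall's theorem at most 7 of the 9 left vertices can be matched.

7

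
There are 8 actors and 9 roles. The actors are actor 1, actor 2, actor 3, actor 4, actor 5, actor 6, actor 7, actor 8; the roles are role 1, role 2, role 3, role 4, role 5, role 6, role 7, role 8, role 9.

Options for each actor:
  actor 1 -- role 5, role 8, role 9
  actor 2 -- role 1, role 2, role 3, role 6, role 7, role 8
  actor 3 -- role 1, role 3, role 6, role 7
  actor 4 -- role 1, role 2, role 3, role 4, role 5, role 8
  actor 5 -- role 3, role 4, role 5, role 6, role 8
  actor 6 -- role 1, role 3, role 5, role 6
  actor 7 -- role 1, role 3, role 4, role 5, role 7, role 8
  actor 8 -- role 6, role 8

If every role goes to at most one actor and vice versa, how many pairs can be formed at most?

A valid assignment of size 8: actor 1-role 9, actor 2-role 7, actor 3-role 1, actor 4-role 2, actor 5-role 3, actor 6-role 6, actor 7-role 5, actor 8-role 8.
All 8 actors are matched, so no larger matching exists.

8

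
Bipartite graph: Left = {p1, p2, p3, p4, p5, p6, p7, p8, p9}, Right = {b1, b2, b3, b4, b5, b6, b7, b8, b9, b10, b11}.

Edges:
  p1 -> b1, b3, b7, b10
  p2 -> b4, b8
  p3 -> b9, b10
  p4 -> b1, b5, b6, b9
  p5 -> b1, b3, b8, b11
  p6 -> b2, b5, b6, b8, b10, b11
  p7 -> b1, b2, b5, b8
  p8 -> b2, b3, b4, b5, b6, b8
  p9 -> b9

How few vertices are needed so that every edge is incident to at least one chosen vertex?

9

The 9 edges p1–b7, p2–b4, p3–b10, p4–b6, p5–b3, p6–b11, p7–b8, p8–b5, p9–b9 form a matching, so any vertex cover needs at least 9 vertices (one per matched edge).
Conversely {p1, p2, p3, p4, p5, p6, p7, p8, p9} meets every edge and has exactly 9 vertices, so 9 is optimal.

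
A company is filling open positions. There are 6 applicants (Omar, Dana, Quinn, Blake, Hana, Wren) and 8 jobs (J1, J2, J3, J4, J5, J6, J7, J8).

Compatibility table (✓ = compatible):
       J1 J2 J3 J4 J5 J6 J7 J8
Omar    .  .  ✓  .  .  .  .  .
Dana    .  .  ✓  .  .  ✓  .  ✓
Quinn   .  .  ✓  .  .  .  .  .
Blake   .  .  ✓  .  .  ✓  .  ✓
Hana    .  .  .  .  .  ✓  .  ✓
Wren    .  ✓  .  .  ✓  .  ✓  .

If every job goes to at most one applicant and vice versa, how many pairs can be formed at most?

4

For example, pair Omar-J3, Dana-J8, Blake-J6, Wren-J7.
The set {Omar, Dana, Quinn, Blake, Hana} has only 3 neighbours ({J3, J6, J8}), so by Hall's theorem at most 4 of the 6 applicants can be matched.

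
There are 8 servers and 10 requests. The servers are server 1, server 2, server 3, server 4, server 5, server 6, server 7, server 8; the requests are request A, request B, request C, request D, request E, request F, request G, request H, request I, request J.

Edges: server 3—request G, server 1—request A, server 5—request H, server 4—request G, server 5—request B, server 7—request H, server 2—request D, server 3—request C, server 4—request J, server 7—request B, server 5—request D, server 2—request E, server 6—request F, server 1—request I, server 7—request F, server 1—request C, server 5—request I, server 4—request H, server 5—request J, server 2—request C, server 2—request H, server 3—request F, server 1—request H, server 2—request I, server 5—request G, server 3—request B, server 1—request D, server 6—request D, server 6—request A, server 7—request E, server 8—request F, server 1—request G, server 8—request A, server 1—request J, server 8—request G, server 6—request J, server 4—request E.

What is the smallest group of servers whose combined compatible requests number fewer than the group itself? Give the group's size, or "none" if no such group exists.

none

A matching saturating every server exists, for instance server 1→request G, server 2→request H, server 3→request C, server 4→request J, server 5→request I, server 6→request A, server 7→request E, server 8→request F.
By Hall's marriage theorem, this means |N(S)| ≥ |S| for every subset S, so no violating subset exists.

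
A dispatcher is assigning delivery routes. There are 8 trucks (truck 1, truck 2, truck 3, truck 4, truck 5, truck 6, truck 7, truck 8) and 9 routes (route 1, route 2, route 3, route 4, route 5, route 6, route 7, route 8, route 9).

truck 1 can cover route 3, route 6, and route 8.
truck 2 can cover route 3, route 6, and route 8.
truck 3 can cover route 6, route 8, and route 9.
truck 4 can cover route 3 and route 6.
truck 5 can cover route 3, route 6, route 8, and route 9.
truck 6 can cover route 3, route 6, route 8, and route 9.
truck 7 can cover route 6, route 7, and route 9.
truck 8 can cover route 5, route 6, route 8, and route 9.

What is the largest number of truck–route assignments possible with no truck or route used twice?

6

A valid assignment of size 6: truck 1–route 8, truck 2–route 3, truck 3–route 9, truck 4–route 6, truck 7–route 7, truck 8–route 5.
The set {truck 1, truck 2, truck 3, truck 4, truck 5, truck 6} has only 4 neighbours ({route 3, route 6, route 8, route 9}), so by Hall's theorem at most 6 of the 8 trucks can be matched.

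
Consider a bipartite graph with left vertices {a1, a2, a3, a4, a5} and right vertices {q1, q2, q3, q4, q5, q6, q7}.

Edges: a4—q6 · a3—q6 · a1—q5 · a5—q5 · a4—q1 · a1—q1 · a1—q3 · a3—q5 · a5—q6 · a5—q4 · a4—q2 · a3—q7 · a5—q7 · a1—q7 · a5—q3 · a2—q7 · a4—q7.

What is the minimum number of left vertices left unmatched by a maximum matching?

For example, pair a1→q3, a2→q7, a3→q5, a4→q2, a5→q6.
All 5 left vertices are matched, so no larger matching exists.
That matches 5 of the 5, leaving 0 unmatched; no matching can do better.

0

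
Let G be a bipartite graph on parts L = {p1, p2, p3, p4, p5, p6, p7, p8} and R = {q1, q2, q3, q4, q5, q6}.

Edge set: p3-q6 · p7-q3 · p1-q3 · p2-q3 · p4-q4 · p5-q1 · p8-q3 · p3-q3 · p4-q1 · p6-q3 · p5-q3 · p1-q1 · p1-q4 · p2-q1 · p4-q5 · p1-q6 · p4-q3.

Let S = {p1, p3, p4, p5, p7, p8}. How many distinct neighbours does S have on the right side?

5

The union of neighbours of {p1, p3, p4, p5, p7, p8} is {q1, q3, q4, q5, q6}, which has 5 elements.
Since |N(S)| = 5 < |S| = 6, Hall's condition fails for this subset.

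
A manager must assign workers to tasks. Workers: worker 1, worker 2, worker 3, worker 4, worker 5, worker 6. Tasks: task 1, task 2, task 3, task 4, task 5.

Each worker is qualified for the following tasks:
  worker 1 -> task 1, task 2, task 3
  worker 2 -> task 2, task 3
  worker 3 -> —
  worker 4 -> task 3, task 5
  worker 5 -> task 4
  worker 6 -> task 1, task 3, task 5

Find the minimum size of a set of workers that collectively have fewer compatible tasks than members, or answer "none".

1

Take S = {worker 3}. Its neighbourhood is {}, so |N(S)| = 0 < |S| = 1.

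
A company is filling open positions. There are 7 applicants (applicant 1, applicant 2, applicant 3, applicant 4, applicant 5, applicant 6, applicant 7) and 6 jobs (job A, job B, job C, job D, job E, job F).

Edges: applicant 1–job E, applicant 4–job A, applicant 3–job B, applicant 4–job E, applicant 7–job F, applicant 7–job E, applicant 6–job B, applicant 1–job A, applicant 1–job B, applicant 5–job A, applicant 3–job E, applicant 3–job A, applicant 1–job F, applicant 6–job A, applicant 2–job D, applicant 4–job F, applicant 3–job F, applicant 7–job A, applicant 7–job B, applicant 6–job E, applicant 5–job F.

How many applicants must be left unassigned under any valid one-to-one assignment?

One maximum matching: applicant 1-job B, applicant 2-job D, applicant 3-job E, applicant 4-job F, applicant 5-job A.
The set {applicant 1, applicant 3, applicant 4, applicant 5, applicant 6, applicant 7} has only 4 neighbours ({job A, job B, job E, job F}), so by Hall's theorem at most 5 of the 7 applicants can be matched.
That matches 5 of the 7, leaving 2 unmatched; no matching can do better.

2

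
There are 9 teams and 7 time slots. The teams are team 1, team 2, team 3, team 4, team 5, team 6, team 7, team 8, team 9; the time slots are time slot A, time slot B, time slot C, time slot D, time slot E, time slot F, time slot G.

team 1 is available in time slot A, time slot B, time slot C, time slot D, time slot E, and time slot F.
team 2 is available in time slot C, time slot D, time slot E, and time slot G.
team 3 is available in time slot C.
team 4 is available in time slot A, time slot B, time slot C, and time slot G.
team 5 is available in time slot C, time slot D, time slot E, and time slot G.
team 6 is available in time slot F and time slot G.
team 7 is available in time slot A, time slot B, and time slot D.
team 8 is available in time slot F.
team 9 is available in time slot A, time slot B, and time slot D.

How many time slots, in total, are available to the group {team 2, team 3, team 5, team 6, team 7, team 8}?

7

The union of neighbours of {team 2, team 3, team 5, team 6, team 7, team 8} is {time slot A, time slot B, time slot C, time slot D, time slot E, time slot F, time slot G}, which has 7 elements.
Since |N(S)| = 7 ≥ |S| = 6, Hall's condition holds for this subset.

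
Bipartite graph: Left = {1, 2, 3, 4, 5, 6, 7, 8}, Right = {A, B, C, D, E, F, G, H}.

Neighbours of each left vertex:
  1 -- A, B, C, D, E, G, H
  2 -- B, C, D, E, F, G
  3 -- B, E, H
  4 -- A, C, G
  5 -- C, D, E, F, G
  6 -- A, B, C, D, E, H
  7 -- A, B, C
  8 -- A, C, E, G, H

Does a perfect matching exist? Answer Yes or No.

For example, pair 1-D, 2-E, 3-H, 4-C, 5-F, 6-A, 7-B, 8-G.
Every left vertex is matched, so this is a perfect matching.

Yes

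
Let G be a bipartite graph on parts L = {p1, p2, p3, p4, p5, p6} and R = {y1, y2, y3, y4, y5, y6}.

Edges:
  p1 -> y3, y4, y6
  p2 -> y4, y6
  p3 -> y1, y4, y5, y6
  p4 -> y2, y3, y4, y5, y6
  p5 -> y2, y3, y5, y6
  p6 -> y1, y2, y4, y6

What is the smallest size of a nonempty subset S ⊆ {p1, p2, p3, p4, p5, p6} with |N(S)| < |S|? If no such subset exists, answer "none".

A matching saturating every left vertex exists, for instance p1→y3, p2→y6, p3→y4, p4→y5, p5→y2, p6→y1.
By Hall's marriage theorem, this means |N(S)| ≥ |S| for every subset S, so no violating subset exists.

none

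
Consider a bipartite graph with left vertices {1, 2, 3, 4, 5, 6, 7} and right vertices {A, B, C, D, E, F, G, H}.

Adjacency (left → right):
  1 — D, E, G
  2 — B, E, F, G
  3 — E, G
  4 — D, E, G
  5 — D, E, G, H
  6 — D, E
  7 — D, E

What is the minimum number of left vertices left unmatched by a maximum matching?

One maximum matching: 1-D, 2-B, 3-G, 4-E, 5-H.
The set {1, 3, 4, 6, 7} has only 3 neighbours ({D, E, G}), so by Hall's theorem at most 5 of the 7 left vertices can be matched.
That matches 5 of the 7, leaving 2 unmatched; no matching can do better.

2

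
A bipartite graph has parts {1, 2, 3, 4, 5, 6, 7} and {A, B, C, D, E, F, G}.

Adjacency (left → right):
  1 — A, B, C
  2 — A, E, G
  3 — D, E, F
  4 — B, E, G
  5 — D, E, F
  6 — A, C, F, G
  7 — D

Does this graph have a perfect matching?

For example, pair 1→B, 2→A, 3→E, 4→G, 5→F, 6→C, 7→D.
Every left vertex is matched, so this is a perfect matching.

Yes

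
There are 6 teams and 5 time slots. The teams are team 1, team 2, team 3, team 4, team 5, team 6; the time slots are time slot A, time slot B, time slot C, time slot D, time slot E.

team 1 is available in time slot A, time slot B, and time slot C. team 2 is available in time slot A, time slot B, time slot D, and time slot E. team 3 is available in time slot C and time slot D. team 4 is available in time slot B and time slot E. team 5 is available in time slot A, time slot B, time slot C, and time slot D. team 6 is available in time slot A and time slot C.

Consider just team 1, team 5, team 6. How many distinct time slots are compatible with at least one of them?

The union of neighbours of {team 1, team 5, team 6} is {time slot A, time slot B, time slot C, time slot D}, which has 4 elements.
Since |N(S)| = 4 ≥ |S| = 3, Hall's condition holds for this subset.

4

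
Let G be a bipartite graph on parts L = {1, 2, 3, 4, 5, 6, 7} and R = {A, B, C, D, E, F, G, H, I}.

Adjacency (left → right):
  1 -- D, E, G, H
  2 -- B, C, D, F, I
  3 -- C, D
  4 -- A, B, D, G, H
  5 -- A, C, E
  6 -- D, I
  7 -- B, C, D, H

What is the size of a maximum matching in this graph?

One maximum matching: 1–E, 2–F, 3–C, 4–G, 5–A, 6–D, 7–B.
This saturates every left vertex, so 7 is the maximum.

7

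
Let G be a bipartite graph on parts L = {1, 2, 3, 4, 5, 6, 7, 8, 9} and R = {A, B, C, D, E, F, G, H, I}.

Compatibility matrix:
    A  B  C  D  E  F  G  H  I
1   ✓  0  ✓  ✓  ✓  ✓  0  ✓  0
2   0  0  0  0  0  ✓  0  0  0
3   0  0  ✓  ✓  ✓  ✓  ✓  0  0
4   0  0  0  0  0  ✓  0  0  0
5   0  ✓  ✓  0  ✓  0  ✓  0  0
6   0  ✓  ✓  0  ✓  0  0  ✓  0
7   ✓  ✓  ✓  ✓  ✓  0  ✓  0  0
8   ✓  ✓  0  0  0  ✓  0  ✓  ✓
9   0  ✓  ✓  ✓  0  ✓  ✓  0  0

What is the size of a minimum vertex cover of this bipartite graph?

8

{1, 3, 5, 6, 7, 8, 9, F} is a vertex cover of size 8: every edge has an endpoint in this set.
No smaller cover exists because 1–A, 2–F, 3–E, 5–C, 6–B, 7–D, 8–H, 9–G is a matching of size 8, and a cover must include an endpoint of each of these disjoint edges (König's theorem).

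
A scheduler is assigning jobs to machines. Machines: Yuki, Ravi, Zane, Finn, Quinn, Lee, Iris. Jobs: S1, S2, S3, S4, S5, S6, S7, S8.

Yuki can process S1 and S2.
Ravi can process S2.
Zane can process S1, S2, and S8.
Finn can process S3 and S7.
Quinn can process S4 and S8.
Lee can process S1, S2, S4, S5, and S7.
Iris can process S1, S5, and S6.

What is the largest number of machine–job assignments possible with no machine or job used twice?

7

A valid assignment of size 7: Yuki-S1, Ravi-S2, Zane-S8, Finn-S3, Quinn-S4, Lee-S7, Iris-S6.
All 7 machines are matched, so no larger matching exists.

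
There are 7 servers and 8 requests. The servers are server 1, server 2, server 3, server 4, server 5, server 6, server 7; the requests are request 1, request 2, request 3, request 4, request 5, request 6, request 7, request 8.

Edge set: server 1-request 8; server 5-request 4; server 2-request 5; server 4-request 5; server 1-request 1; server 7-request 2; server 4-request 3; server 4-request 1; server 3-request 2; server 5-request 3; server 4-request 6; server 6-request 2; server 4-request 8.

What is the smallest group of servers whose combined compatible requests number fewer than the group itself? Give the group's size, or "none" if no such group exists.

Take S = {server 3, server 6}. Its neighbourhood is {request 2}, so |N(S)| = 1 < |S| = 2.
No single vertex violates Hall's condition since each has at least one neighbour, so 2 is the minimum.

2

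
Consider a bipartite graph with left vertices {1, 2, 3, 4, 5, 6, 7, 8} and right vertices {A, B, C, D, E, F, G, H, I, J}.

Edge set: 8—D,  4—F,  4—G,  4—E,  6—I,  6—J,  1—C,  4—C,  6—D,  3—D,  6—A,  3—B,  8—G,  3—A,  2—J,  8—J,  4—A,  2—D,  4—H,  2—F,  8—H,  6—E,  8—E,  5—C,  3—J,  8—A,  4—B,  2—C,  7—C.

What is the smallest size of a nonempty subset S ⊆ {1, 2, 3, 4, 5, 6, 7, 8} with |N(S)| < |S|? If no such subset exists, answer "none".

2

Take S = {1, 5}. Its neighbourhood is {C}, so |N(S)| = 1 < |S| = 2.
No single vertex violates Hall's condition since each has at least one neighbour, so 2 is the minimum.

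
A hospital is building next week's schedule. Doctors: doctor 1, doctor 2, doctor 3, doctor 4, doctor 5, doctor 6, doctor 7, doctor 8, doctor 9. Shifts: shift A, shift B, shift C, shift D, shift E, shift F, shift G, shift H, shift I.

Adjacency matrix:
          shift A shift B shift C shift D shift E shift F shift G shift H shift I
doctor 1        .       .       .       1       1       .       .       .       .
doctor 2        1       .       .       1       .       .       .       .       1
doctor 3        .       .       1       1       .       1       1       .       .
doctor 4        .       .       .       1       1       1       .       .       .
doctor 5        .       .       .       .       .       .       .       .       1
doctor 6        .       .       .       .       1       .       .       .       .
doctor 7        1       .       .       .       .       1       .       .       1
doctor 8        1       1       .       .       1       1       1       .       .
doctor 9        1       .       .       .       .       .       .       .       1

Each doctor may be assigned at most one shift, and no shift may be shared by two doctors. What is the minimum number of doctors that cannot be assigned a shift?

2

For example, pair doctor 1-shift D, doctor 2-shift A, doctor 3-shift C, doctor 4-shift F, doctor 5-shift I, doctor 6-shift E, doctor 8-shift G.
The set {doctor 1, doctor 2, doctor 4, doctor 5, doctor 6, doctor 7, doctor 9} has only 5 neighbours ({shift A, shift D, shift E, shift F, shift I}), so by Hall's theorem at most 7 of the 9 doctors can be matched.
That matches 7 of the 9, leaving 2 unmatched; no matching can do better.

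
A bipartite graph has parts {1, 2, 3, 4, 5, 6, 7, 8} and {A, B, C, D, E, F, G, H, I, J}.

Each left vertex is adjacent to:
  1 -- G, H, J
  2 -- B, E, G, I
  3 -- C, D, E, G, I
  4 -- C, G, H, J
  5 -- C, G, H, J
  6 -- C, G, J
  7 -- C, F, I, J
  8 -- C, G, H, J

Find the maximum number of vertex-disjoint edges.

7

One maximum matching: 1-H, 2-B, 3-E, 4-G, 5-C, 6-J, 7-F.
The set {1, 4, 5, 6, 8} has only 4 neighbours ({C, G, H, J}), so by Hall's theorem at most 7 of the 8 left vertices can be matched.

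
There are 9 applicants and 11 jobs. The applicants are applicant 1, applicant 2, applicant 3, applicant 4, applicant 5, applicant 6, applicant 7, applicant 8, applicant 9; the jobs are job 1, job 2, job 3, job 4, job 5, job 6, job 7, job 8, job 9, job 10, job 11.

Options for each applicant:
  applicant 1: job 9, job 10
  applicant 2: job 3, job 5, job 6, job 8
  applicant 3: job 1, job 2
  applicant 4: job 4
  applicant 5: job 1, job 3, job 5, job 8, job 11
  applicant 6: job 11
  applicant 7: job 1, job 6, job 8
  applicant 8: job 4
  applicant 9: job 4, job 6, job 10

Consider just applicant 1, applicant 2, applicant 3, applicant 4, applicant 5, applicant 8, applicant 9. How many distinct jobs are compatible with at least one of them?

10

The union of neighbours of {applicant 1, applicant 2, applicant 3, applicant 4, applicant 5, applicant 8, applicant 9} is {job 1, job 2, job 3, job 4, job 5, job 6, job 8, job 9, job 10, job 11}, which has 10 elements.
Since |N(S)| = 10 ≥ |S| = 7, Hall's condition holds for this subset.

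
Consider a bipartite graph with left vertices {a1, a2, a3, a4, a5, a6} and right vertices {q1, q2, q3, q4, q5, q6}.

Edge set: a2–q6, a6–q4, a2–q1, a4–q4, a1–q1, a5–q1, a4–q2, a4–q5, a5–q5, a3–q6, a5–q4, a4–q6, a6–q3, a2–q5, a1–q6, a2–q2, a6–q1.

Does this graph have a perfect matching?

Yes

One maximum matching: a1–q1, a2–q5, a3–q6, a4–q2, a5–q4, a6–q3.
Every left vertex is matched, so this is a perfect matching.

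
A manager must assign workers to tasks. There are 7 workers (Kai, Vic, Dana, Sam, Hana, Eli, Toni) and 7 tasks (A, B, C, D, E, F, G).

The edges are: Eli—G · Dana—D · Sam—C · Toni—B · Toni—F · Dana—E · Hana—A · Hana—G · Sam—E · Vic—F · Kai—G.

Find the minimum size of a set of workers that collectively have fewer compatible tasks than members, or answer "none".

Take S = {Kai, Eli}. Its neighbourhood is {G}, so |N(S)| = 1 < |S| = 2.
No single vertex violates Hall's condition since each has at least one neighbour, so 2 is the minimum.

2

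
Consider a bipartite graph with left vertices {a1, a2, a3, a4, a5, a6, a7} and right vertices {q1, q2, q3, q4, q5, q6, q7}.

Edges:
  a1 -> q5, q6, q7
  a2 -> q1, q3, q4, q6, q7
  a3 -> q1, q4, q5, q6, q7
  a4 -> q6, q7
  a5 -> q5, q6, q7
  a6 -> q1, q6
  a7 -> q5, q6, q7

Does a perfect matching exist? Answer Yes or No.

The set {a1, a4, a5, a7} has only 3 neighbours ({q5, q6, q7}), so by Hall's theorem at most 6 of the 7 left vertices can be matched.
Hence no matching covers every left vertex.

No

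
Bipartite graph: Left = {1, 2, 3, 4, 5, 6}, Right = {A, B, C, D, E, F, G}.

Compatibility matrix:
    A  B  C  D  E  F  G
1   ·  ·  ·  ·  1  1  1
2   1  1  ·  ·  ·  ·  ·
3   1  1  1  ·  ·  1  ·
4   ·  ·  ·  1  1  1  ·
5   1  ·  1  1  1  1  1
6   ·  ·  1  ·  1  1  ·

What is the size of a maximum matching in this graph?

6

For example, pair 1→G, 2→B, 3→F, 4→D, 5→A, 6→E.
This saturates every left vertex, so 6 is the maximum.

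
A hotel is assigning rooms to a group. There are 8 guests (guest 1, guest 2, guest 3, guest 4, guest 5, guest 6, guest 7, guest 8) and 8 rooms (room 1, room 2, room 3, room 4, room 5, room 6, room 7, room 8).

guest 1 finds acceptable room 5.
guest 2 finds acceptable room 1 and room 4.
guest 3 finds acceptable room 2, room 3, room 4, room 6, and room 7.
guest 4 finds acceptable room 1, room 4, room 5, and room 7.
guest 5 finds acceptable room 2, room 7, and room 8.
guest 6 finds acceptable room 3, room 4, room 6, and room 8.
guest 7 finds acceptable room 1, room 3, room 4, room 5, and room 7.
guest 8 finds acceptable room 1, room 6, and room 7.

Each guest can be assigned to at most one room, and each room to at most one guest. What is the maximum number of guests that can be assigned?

One maximum matching: guest 1-room 5, guest 2-room 1, guest 3-room 6, guest 4-room 4, guest 5-room 2, guest 6-room 8, guest 7-room 3, guest 8-room 7.
All 8 guests are matched, so no larger matching exists.

8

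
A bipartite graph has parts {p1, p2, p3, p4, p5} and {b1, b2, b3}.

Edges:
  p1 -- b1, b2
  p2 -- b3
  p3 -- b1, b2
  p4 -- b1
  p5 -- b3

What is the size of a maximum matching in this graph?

One maximum matching: p1→b1, p2→b3, p3→b2.
The set {p1, p2, p3, p4, p5} has only 3 neighbours ({b1, b2, b3}), so by Hall's theorem at most 3 of the 5 left vertices can be matched.

3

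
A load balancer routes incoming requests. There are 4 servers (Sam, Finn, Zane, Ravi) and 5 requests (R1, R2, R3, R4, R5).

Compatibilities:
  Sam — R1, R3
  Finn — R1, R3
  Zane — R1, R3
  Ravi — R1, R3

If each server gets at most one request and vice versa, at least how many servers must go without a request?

2

For example, pair Sam–R1, Finn–R3.
The set {Sam, Finn, Zane, Ravi} has only 2 neighbours ({R1, R3}), so by Hall's theorem at most 2 of the 4 servers can be matched.
That matches 2 of the 4, leaving 2 unmatched; no matching can do better.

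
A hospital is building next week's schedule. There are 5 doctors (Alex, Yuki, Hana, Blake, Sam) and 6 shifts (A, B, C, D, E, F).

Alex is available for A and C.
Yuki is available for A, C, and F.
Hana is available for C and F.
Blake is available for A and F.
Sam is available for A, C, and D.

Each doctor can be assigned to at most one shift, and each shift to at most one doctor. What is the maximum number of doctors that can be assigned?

4

For example, pair Alex-A, Yuki-C, Hana-F, Sam-D.
The set {Alex, Yuki, Hana, Blake} has only 3 neighbours ({A, C, F}), so by Hall's theorem at most 4 of the 5 doctors can be matched.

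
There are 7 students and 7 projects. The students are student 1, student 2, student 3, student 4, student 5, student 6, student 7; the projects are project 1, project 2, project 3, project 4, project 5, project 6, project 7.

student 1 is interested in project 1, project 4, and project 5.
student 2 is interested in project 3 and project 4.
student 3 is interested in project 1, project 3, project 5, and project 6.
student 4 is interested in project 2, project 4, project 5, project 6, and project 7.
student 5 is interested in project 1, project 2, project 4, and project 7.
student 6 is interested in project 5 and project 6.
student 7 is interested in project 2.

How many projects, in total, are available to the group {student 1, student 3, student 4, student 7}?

7

The union of neighbours of {student 1, student 3, student 4, student 7} is {project 1, project 2, project 3, project 4, project 5, project 6, project 7}, which has 7 elements.
Since |N(S)| = 7 ≥ |S| = 4, Hall's condition holds for this subset.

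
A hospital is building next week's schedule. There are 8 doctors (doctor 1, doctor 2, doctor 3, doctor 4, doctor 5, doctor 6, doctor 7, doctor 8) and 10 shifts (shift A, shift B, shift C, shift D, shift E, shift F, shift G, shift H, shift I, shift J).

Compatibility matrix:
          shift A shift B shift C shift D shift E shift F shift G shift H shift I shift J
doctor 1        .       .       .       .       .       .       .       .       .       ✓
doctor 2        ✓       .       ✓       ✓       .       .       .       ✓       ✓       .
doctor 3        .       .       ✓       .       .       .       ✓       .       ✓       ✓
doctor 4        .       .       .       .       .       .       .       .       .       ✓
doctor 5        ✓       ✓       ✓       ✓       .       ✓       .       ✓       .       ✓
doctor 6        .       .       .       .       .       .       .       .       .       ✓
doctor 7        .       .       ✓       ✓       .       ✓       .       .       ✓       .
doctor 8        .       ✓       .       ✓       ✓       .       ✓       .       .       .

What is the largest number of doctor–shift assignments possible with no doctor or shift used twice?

One maximum matching: doctor 1→shift J, doctor 2→shift A, doctor 3→shift I, doctor 5→shift F, doctor 7→shift D, doctor 8→shift G.
The set {doctor 1, doctor 4, doctor 6} has only 1 neighbour ({shift J}), so by Hall's theorem at most 6 of the 8 doctors can be matched.

6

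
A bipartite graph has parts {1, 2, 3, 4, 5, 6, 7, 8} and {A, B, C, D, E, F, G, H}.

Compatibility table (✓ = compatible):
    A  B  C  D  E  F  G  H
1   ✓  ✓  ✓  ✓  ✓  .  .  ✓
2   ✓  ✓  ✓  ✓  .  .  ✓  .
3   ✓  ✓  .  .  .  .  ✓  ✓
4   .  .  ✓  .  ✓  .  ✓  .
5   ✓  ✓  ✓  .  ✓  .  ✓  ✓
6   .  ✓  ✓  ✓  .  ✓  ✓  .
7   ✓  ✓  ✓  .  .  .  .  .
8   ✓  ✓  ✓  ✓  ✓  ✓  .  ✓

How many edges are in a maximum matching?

For example, pair 1→D, 2→B, 3→H, 4→E, 5→G, 6→F, 7→C, 8→A.
This saturates every left vertex, so 8 is the maximum.

8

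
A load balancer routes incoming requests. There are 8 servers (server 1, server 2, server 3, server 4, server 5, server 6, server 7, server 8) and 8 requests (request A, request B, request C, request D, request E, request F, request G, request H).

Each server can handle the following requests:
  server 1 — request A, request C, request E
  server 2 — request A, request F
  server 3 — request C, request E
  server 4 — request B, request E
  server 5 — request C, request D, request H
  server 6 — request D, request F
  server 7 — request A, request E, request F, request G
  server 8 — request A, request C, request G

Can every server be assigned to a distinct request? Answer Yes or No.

For example, pair server 1→request E, server 2→request A, server 3→request C, server 4→request B, server 5→request H, server 6→request D, server 7→request F, server 8→request G.
Every server is matched, so this is a perfect matching.

Yes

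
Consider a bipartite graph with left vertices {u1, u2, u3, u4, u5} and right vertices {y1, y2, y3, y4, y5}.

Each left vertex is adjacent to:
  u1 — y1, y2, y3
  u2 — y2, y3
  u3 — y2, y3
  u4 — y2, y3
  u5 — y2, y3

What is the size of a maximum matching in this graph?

For example, pair u1-y1, u2-y2, u3-y3.
The set {u2, u3, u4, u5} has only 2 neighbours ({y2, y3}), so by Hall's theorem at most 3 of the 5 left vertices can be matched.

3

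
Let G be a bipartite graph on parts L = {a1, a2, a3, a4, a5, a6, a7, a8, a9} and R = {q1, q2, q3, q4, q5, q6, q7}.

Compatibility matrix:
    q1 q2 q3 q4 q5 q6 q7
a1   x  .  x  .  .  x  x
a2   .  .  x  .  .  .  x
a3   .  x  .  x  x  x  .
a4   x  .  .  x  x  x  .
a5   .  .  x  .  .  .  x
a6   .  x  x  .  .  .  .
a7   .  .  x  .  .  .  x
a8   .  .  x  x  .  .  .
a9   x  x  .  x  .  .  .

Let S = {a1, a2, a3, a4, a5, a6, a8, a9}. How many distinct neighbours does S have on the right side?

7

The union of neighbours of {a1, a2, a3, a4, a5, a6, a8, a9} is {q1, q2, q3, q4, q5, q6, q7}, which has 7 elements.
Since |N(S)| = 7 < |S| = 8, Hall's condition fails for this subset.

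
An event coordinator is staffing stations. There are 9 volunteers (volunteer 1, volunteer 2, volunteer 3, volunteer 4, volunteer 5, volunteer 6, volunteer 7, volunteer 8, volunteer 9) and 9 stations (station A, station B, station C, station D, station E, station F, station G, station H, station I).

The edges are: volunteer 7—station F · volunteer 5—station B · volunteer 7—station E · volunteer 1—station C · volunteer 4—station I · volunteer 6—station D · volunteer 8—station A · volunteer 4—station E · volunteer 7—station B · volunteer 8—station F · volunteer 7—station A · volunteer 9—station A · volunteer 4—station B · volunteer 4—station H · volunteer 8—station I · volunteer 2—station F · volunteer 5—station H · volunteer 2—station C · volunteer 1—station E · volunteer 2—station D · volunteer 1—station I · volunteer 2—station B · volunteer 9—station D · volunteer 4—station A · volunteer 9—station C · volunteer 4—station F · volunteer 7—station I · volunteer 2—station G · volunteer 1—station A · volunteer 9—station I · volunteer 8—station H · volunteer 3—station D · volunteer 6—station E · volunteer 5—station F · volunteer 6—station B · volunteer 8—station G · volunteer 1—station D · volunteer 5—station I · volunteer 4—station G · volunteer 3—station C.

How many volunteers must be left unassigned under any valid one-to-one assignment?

One maximum matching: volunteer 1–station I, volunteer 2–station G, volunteer 3–station C, volunteer 4–station B, volunteer 5–station H, volunteer 6–station D, volunteer 7–station E, volunteer 8–station F, volunteer 9–station A.
All 9 volunteers are matched, so no larger matching exists.
That matches 9 of the 9, leaving 0 unmatched; no matching can do better.

0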